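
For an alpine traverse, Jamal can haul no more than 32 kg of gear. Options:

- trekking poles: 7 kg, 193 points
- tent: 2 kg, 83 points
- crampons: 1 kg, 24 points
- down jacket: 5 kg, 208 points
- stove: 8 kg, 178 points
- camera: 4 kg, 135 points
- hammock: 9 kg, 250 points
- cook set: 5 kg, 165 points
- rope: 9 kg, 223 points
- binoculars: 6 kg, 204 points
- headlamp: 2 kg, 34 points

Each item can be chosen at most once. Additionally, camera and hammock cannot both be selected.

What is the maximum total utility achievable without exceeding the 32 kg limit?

1046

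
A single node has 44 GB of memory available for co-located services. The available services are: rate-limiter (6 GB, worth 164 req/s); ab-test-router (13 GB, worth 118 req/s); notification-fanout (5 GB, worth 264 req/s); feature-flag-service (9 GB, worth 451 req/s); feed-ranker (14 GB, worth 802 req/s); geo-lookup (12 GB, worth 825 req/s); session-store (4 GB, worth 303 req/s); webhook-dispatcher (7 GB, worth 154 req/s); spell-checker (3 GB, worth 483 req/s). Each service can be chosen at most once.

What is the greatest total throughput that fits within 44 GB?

Density check — spell-checker 161.00, session-store 75.75, geo-lookup 68.75, feed-ranker 57.29 are the best per GB.
Greedy by ratio would take rate-limiter + notification-fanout + feed-ranker + geo-lookup + session-store + spell-checker: 44 GB used, total 2841.
The 11 GB tied up in rate-limiter and notification-fanout is better spent on feature-flag-service — total rises to 2864 (42 GB).
Next best is rate-limiter + notification-fanout + feed-ranker + geo-lookup + session-store + spell-checker at 2841 (44 GB) — short by 23.

2864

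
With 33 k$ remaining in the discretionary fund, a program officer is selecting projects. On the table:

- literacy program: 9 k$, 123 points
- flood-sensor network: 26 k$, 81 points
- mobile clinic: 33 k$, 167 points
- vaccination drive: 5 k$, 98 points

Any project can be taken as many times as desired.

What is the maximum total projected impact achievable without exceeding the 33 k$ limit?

By projected impact per k$: vaccination drive 19.60, literacy program 13.67, mobile clinic 5.06, flood-sensor network 3.12 lead.
Taking 6×vaccination drive: 30 k$ used, 588 in projected impact.
Every other selection either busts 33 k$ or fails to beat 588.

588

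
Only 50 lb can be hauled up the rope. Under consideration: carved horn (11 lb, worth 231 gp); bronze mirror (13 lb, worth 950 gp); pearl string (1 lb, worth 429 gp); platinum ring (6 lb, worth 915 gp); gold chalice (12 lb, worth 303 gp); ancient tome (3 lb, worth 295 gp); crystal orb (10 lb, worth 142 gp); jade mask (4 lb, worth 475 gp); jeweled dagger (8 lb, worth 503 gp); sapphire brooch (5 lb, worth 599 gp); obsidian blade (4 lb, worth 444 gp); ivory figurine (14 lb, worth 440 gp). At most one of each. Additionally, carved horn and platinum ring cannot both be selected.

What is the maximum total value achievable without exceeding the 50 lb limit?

4610

Ranking by ratio (value/lb): pearl string 429.00, platinum ring 152.50, sapphire brooch 119.80, jade mask 118.75.
Bronze mirror + pearl string + platinum ring + ancient tome + jade mask + jeweled dagger + sapphire brooch + obsidian blade uses 44 of the 50 lb and totals 4610.
Runner-up bronze mirror + pearl string + platinum ring + ancient tome + jade mask + sapphire brooch + obsidian blade + ivory figurine tops out at 4547.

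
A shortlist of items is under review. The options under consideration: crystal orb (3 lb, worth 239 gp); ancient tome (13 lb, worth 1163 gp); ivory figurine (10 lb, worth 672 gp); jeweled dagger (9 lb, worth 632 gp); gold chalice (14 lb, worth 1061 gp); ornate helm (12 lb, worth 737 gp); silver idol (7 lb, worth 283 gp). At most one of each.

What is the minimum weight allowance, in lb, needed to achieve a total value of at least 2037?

Look for the lowest-weight combination reaching 2037.
crystal orb + ancient tome + ivory figurine: 2074 value at 26 lb.
Below 26 lb the best achievable stays under 2037.

26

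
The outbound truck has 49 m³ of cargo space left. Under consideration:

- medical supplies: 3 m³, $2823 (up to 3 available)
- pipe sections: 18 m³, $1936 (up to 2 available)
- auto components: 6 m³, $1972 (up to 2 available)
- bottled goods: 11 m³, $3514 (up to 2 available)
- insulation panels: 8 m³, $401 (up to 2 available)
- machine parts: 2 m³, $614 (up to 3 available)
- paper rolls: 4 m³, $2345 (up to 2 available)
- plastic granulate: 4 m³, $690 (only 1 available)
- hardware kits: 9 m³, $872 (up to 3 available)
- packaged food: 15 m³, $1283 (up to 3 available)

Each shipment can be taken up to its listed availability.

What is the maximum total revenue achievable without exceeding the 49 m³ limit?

23387

Density check — medical supplies 941.00, paper rolls 586.25, auto components 328.67 are the best per m³.
Filling by ratio: 3×medical supplies + 2×auto components + bottled goods + 3×machine parts + 2×paper rolls for 22459, with 3 m³ left unused.
The 8 m³ tied up in auto components and machine parts is better spent on bottled goods — total rises to 23387 (49 m³).
Every other selection either busts 49 m³ or exceeds an availability limit or fails to beat 23387.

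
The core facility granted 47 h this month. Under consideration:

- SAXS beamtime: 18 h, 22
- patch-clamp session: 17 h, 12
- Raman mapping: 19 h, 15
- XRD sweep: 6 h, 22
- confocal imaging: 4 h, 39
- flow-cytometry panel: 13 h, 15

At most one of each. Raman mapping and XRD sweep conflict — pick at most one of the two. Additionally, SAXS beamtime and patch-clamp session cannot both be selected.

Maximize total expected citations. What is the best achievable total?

The ratio ordering already packs tightly: SAXS beamtime + XRD sweep + confocal imaging + flow-cytometry panel, 41 h, 98.

98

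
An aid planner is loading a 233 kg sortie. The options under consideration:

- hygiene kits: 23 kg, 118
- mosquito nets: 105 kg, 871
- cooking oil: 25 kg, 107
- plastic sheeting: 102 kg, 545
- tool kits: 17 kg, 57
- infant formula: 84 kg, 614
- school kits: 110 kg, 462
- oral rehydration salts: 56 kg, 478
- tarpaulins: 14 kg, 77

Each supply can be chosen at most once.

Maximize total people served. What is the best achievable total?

The ratio heuristic lands on hygiene kits + mosquito nets + cooking oil + oral rehydration salts + tarpaulins (1651) but leaves 10 kg idle.
The 81 kg tied up in cooking oil and oral rehydration salts is better spent on infant formula — total rises to 1680 (226 kg).
Runner-up mosquito nets + cooking oil + infant formula + tarpaulins tops out at 1669.

1680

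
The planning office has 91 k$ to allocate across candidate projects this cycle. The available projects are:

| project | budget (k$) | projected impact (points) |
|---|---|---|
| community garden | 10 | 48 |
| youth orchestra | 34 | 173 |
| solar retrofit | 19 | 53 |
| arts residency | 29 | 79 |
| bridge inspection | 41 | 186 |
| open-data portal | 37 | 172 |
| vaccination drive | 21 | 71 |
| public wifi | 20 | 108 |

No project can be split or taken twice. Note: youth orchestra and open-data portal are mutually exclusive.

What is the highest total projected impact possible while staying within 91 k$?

A density-first pass picks community garden + youth orchestra + vaccination drive + public wifi — 400 at 85 k$.
The 41 k$ tied up in vaccination drive and public wifi is better spent on bridge inspection — total rises to 407 (85 k$).
Nothing else feasible within 91 k$ beats 407.

407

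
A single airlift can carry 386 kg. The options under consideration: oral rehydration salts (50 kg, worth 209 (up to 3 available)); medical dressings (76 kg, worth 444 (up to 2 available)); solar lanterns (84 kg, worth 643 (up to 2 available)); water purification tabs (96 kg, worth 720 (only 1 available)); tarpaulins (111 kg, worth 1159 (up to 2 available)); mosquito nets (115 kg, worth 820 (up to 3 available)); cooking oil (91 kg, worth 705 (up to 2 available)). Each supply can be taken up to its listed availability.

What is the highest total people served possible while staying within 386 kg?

A density-first pass picks oral rehydration salts + 2×tarpaulins + cooking oil — 3232 at 363 kg.
Replace oral rehydration salts and cooking oil with medical dressings + solar lanterns: the trade gains 173 net, giving 3405 at 382 kg.
The spare 4 kg is too small for any remaining supply, and no exchange beats 3405.

3405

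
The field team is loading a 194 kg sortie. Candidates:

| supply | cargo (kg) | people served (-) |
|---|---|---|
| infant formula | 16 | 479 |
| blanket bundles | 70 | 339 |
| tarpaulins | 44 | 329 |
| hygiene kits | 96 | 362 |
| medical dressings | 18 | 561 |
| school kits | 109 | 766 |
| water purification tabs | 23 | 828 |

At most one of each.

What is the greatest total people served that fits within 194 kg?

Ranking by ratio (people served/kg): water purification tabs 36.00, medical dressings 31.17, infant formula 29.94.
Filling by ratio: infant formula + blanket bundles + tarpaulins + medical dressings + water purification tabs for 2536, with 23 kg left unused.
The 114 kg tied up in blanket bundles and tarpaulins is better spent on school kits — total rises to 2634 (166 kg).
Runner-up infant formula + blanket bundles + tarpaulins + medical dressings + water purification tabs tops out at 2536.

2634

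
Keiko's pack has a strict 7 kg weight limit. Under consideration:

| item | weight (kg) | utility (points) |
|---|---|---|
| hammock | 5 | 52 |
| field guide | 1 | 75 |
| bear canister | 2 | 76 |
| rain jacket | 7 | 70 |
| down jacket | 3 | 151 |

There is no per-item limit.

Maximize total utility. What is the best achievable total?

By utility per kg: field guide 75.00, down jacket 50.33, bear canister 38.00, hammock 10.40 lead.
7×field guide uses 7 of the 7 kg and totals 525.

525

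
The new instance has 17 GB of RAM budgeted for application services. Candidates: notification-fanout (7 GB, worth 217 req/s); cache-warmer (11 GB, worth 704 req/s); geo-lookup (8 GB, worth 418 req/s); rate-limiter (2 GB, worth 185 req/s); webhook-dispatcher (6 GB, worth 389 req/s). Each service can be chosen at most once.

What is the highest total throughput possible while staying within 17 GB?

A density-first pass picks geo-lookup + rate-limiter + webhook-dispatcher — 992 at 16 GB.
The 10 GB tied up in geo-lookup and rate-limiter is better spent on cache-warmer — total rises to 1093 (17 GB).
The closest alternative, geo-lookup + rate-limiter + webhook-dispatcher, reaches only 992.

1093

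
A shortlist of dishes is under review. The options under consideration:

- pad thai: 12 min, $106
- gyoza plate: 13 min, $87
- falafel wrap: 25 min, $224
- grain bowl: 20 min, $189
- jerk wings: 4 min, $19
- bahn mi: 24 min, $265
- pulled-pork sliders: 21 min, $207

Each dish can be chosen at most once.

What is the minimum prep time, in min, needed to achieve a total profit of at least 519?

Minimise min subject to total profit ≥ 519.
Taking pad thai + grain bowl + bahn mi gives 560 (≥ 519) for 56 min.
Below 56 min the best achievable stays under 519.

56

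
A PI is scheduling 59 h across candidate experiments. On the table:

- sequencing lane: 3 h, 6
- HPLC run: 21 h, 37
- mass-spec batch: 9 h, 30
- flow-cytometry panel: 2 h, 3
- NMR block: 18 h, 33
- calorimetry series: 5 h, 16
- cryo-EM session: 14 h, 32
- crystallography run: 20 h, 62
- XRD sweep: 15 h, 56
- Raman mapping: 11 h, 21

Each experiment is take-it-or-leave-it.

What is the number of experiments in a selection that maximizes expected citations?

4

The maximum expected citations within 59 h is 180.
mass-spec batch + cryo-EM session + crystallography run + XRD sweep hits 180 at 58 h.
Every optimal selection uses 4 experiments.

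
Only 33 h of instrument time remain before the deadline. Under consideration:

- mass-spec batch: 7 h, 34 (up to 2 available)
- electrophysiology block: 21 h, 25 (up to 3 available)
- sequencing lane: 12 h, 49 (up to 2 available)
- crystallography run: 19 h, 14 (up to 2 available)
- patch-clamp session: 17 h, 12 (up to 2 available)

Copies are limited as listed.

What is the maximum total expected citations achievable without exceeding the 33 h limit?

132

By expected citations per h: mass-spec batch 4.86, sequencing lane 4.08, electrophysiology block 1.19, crystallography run 0.74 lead.
Greedy by ratio would take 2×mass-spec batch + sequencing lane: 26 h used, total 117.
Dropping mass-spec batch frees 7 h; slotting in sequencing lane (12 h) lifts the total to 132 at 31 h.
That's the maximum — no swap from here does better than 132.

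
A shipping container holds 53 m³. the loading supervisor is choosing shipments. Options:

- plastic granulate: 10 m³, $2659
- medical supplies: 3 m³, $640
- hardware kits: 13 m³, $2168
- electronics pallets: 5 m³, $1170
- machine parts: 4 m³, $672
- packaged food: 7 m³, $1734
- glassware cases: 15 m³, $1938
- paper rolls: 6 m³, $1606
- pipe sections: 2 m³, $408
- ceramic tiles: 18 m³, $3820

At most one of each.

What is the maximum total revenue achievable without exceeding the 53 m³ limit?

Filling by ratio: plastic granulate + medical supplies + electronics pallets + packaged food + paper rolls + pipe sections + ceramic tiles for 12037, with 2 m³ left unused.
Replace pipe sections with machine parts: the trade gains 264 net, giving 12301 at 53 m³.

12301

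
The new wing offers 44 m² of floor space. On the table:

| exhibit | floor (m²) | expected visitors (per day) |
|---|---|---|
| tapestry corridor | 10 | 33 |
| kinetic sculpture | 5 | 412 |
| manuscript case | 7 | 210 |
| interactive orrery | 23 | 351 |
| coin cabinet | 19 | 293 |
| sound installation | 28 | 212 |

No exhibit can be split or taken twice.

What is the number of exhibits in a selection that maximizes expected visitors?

3

The maximum expected visitors within 44 m² is 973.
kinetic sculpture + manuscript case + interactive orrery hits 973 at 35 m².
Any selection reaching 973 contains exactly 3 exhibits.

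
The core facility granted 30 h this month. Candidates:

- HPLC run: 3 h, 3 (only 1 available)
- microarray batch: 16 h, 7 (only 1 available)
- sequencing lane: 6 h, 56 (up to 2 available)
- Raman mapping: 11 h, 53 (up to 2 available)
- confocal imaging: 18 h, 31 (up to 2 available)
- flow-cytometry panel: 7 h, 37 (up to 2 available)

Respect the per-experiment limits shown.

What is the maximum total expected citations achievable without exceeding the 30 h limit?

Filling by ratio: HPLC run + 2×sequencing lane + 2×flow-cytometry panel for 189, with 1 h left unused.
Replace HPLC run and flow-cytometry panel with Raman mapping: the trade gains 13 net, giving 202 at 30 h.
No other feasible combination exceeds 202.

202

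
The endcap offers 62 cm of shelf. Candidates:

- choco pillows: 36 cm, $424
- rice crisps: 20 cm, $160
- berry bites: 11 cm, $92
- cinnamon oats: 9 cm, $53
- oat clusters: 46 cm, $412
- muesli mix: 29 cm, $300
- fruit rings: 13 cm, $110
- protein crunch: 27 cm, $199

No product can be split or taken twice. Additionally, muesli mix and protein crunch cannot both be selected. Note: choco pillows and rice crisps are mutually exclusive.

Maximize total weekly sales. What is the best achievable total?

The ratio ordering already packs tightly: choco pillows + berry bites + fruit rings, 60 cm, 626.
The closest alternative, choco pillows + cinnamon oats + fruit rings, reaches only 587.

626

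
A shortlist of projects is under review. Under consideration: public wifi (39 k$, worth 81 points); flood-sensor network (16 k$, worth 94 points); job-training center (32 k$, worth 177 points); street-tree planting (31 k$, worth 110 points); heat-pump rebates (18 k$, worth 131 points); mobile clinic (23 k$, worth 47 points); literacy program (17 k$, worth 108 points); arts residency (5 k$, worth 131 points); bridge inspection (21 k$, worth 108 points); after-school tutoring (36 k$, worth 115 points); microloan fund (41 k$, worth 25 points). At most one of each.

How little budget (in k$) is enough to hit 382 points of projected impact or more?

53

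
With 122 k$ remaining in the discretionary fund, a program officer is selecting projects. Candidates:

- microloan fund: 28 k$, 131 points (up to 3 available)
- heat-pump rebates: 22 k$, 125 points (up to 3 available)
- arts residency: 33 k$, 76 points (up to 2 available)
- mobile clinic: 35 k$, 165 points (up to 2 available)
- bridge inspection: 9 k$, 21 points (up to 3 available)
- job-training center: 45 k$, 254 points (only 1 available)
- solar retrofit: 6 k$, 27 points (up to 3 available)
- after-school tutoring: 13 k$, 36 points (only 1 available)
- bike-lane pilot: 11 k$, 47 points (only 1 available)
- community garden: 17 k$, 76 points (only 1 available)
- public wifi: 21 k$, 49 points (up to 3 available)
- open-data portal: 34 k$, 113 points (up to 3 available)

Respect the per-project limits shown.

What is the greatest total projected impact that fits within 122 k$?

676

Greedy by ratio would take 3×heat-pump rebates + job-training center + solar retrofit: 117 k$ used, total 656.
Replace solar retrofit with bike-lane pilot: the trade gains 20 net, giving 676 at 122 k$.
Every other selection either busts 122 k$ or exceeds an availability limit or fails to beat 676.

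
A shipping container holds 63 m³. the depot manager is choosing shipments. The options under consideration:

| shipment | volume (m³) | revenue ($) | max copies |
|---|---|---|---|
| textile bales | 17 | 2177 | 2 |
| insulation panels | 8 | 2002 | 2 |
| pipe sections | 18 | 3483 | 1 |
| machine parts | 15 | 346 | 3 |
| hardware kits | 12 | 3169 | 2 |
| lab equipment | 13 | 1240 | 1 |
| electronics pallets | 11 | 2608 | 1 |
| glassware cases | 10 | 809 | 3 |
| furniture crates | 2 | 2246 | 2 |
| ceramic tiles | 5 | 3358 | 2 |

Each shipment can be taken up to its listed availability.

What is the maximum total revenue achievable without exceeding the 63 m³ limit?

22470

Greedy by ratio would take 2×insulation panels + 2×hardware kits + 2×furniture crates + 2×ceramic tiles: 54 m³ used, total 21550.
Replace insulation panels and hardware kits with pipe sections + electronics pallets: the trade gains 920 net, giving 22470 at 63 m³.
Nothing else within 63 m³ beats 22470.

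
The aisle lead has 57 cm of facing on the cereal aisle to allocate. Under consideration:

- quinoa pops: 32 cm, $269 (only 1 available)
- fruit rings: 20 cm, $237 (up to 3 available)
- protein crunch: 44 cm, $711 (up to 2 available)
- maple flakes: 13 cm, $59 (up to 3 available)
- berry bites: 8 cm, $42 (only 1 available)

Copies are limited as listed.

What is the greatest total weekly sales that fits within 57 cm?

Filling by ratio: protein crunch + berry bites for 753, with 5 cm left unused.
Dropping berry bites frees 8 cm; slotting in maple flakes (13 cm) lifts the total to 770 at 57 cm.

770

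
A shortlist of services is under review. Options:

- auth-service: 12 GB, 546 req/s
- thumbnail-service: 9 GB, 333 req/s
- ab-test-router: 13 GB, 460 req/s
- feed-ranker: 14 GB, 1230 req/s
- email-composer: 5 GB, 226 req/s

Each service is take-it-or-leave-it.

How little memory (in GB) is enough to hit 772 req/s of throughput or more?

Minimise GB subject to total throughput ≥ 772.
feed-ranker reaches 1230 using 14 GB.
Below 14 GB the best achievable stays under 772.

14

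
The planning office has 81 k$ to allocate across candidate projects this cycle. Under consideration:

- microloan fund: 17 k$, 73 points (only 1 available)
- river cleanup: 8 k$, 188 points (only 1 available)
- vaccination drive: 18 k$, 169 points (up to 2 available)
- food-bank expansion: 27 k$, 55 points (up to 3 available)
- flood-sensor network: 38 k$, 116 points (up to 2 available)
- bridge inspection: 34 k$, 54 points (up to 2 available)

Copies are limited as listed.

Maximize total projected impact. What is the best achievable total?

Best packing: microloan fund + river cleanup + 2×vaccination drive — 61 k$, 599 total.

599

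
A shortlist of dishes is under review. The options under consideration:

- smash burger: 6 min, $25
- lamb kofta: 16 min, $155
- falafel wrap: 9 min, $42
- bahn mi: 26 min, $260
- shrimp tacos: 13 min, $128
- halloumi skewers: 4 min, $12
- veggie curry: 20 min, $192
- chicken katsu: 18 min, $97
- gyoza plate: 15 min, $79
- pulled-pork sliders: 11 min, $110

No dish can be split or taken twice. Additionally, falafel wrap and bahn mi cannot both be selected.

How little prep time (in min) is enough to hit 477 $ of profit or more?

Look for the lowest-prep combination reaching 477.
bahn mi + shrimp tacos + pulled-pork sliders reaches 498 using 50 min.
Below 50 min the best achievable stays under 477.

50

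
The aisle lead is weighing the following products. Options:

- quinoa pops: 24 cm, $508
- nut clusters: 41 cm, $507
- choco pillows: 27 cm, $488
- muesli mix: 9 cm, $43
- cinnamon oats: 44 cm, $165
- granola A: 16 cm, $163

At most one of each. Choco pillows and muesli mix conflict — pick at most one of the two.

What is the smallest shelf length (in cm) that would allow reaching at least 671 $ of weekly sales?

Minimise cm subject to total weekly sales ≥ 671.
Taking quinoa pops + granola A gives 671 (≥ 671) for 40 cm.
No combination under 40 cm hits 671.

40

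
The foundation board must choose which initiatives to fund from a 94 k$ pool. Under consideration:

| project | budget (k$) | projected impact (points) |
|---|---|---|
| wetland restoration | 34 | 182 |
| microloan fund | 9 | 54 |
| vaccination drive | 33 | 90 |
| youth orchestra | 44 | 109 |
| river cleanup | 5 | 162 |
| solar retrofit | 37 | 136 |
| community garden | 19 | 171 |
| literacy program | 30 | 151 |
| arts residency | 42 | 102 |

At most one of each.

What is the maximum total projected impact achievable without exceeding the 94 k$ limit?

666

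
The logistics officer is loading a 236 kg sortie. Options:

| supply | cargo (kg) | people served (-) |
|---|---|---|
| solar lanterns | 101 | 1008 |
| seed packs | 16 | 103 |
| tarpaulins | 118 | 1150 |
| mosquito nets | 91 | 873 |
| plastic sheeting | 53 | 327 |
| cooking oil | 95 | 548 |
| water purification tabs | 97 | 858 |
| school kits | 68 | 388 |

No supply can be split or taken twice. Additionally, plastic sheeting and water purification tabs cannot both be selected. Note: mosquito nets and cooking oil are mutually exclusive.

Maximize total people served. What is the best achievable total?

2261

Taking solar lanterns + seed packs + tarpaulins: 235 kg used, 2261 in people served.
Next best is solar lanterns + tarpaulins at 2158 (219 kg) — short by 103.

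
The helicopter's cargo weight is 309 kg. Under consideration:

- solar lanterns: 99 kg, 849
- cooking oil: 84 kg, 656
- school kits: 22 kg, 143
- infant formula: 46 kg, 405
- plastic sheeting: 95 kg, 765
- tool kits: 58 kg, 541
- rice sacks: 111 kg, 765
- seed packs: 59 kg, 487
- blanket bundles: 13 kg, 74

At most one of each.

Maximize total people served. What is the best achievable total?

Taking the top-ratio supplies first gives solar lanterns + school kits + infant formula + tool kits + seed packs + blanket bundles for 2499 (297 kg).
The 72 kg tied up in seed packs and blanket bundles is better spent on cooking oil — total rises to 2594 (309 kg).
That's the maximum — no swap from here does better than 2594.

2594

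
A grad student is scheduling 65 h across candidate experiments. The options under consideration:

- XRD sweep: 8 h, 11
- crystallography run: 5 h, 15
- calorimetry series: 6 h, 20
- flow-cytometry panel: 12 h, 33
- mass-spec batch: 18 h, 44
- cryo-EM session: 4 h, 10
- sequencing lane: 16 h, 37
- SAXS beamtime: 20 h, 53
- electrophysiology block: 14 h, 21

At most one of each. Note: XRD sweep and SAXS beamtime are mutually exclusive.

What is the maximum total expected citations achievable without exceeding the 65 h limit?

175

The ratio ordering already packs tightly: crystallography run + calorimetry series + flow-cytometry panel + mass-spec batch + cryo-EM session + SAXS beamtime, 65 h, 175.
The closest alternative, crystallography run + calorimetry series + mass-spec batch + sequencing lane + SAXS beamtime, reaches only 169.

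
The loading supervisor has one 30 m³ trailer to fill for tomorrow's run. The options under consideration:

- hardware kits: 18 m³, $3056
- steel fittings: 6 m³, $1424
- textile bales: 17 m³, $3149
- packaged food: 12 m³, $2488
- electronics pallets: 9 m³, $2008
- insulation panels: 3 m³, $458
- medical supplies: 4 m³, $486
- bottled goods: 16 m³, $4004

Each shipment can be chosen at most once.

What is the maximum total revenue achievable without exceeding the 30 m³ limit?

6498

A density-first pass picks steel fittings + insulation panels + medical supplies + bottled goods — 6372 at 29 m³.
Replace steel fittings and insulation panels with electronics pallets: the trade gains 126 net, giving 6498 at 29 m³.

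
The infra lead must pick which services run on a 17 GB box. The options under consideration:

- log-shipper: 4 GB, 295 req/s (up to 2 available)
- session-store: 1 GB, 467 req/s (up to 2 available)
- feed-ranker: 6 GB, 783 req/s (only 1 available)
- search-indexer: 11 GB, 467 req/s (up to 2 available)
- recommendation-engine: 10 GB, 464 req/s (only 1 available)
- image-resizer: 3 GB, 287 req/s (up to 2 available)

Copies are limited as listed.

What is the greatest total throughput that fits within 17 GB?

2307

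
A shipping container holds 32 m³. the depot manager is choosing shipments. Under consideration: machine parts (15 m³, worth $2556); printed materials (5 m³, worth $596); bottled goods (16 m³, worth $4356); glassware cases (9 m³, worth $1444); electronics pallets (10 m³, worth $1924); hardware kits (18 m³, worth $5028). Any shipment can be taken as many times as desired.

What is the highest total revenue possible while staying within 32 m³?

Filling by ratio: electronics pallets + hardware kits for 6952, with 4 m³ left unused.
The 28 m³ tied up in electronics pallets and hardware kits is better spent on 2×bottled goods — total rises to 8712 (32 m³).
No other feasible combination exceeds 8712.

8712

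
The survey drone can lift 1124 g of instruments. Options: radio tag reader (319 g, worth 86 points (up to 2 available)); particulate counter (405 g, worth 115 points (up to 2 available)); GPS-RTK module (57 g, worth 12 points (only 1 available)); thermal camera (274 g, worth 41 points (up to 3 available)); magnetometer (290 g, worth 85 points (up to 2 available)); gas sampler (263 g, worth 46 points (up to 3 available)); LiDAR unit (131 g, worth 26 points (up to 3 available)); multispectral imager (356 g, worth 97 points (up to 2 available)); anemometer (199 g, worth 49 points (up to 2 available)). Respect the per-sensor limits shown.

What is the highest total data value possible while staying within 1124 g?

315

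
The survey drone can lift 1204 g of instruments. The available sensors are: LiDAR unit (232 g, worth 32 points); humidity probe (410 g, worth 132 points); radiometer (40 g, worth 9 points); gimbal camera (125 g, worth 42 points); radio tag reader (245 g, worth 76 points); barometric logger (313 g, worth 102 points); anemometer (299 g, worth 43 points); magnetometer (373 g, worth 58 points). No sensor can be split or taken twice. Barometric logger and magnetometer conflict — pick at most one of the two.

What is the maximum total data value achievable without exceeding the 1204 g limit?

Density check — gimbal camera 0.34, barometric logger 0.33, humidity probe 0.32 are the best per g.
Humidity probe + radiometer + gimbal camera + radio tag reader + barometric logger uses 1133 of the 1204 g and totals 361.

361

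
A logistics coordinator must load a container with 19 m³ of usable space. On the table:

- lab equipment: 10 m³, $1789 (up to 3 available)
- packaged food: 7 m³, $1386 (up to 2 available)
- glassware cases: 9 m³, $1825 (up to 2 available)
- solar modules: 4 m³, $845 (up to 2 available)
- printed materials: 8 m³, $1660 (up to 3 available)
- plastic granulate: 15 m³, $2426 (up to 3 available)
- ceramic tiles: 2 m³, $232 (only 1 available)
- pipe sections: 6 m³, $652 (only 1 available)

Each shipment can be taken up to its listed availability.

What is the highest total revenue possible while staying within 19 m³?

Density check — solar modules 211.25, printed materials 207.50, glassware cases 202.78, packaged food 198.00 are the best per m³.
A density-first pass picks 2×solar modules + printed materials + ceramic tiles — 3582 at 18 m³.
Dropping solar modules and ceramic tiles frees 6 m³; slotting in packaged food (7 m³) lifts the total to 3891 at 19 m³.
That's the maximum — no swap from here does better than 3891.

3891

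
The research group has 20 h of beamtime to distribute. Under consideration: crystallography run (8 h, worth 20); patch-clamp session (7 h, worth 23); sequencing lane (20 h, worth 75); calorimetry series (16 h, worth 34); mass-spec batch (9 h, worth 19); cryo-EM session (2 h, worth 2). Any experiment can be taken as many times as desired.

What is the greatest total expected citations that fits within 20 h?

75

Density check — sequencing lane 3.75, patch-clamp session 3.29, crystallography run 2.50, calorimetry series 2.12 are the best per h.
The ratio ordering already packs tightly: sequencing lane, 20 h, 75.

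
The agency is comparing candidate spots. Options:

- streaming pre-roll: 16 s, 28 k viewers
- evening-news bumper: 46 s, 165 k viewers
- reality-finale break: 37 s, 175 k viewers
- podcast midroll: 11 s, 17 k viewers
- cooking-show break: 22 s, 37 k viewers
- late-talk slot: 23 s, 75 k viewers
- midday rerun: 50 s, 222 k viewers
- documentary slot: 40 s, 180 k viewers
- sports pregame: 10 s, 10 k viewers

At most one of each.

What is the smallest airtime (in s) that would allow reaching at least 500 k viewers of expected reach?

Look for the lowest-airtime combination reaching 500.
evening-news bumper + reality-finale break + documentary slot: 520 expected reach at 123 s.
Below 123 s the best achievable stays under 500.

123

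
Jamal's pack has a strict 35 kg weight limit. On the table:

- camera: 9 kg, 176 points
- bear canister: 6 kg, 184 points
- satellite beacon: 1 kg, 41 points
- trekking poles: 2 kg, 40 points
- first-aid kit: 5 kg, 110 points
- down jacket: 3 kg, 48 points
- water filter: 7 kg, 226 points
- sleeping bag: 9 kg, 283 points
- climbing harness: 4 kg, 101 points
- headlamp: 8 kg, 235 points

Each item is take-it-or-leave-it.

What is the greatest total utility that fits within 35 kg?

1070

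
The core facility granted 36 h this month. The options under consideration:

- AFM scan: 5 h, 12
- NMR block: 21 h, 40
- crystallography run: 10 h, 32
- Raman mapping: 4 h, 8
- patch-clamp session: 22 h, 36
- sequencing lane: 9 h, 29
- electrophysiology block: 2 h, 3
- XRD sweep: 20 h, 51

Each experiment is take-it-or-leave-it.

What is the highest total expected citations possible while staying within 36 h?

95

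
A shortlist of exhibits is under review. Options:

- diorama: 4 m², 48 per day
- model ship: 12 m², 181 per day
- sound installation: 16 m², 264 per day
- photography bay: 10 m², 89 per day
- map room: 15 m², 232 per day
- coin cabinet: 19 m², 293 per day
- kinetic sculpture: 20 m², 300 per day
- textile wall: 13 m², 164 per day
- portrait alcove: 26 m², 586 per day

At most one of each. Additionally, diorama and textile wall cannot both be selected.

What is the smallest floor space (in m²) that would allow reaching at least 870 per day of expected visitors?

45

Minimise m² subject to total expected visitors ≥ 870.
coin cabinet + portrait alcove: 879 expected visitors at 45 m².
Below 45 m² the best achievable stays under 870.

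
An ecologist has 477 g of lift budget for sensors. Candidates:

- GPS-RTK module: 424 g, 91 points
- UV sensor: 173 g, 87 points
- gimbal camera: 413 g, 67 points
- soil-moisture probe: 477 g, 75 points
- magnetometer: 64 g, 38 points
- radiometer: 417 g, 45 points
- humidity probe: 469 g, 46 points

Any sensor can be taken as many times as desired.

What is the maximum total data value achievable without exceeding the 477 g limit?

266

Density check — magnetometer 0.59, UV sensor 0.50, GPS-RTK module 0.21 are the best per g.
Taking 7×magnetometer: 448 g used, 266 in data value.
Nothing else within 477 g beats 266.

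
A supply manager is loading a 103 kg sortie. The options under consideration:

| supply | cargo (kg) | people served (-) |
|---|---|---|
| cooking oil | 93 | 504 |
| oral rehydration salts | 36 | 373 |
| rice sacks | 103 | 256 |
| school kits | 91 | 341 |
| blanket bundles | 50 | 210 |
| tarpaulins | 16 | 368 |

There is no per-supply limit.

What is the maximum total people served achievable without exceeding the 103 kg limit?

2208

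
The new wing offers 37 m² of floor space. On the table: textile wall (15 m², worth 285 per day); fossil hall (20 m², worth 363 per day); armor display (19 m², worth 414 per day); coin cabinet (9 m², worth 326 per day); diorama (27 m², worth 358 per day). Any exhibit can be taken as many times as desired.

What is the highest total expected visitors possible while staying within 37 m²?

1304

4×coin cabinet uses 36 of the 37 m² and totals 1304.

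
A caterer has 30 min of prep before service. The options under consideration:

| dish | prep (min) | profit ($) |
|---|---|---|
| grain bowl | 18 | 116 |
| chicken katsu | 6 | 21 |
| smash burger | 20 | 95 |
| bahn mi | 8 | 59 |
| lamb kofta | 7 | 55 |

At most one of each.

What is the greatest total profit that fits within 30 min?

175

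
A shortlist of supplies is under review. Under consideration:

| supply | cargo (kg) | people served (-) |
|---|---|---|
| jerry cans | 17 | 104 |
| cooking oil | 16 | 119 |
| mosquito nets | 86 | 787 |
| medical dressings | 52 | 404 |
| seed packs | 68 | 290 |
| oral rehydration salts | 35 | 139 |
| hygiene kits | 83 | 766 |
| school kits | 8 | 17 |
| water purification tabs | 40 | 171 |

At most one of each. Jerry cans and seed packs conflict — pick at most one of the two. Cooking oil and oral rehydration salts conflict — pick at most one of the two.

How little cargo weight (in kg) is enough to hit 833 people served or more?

99

Look for the lowest-cargo combination reaching 833.
Taking cooking oil + hygiene kits gives 885 (≥ 833) for 99 kg.
Below 99 kg the best achievable stays under 833.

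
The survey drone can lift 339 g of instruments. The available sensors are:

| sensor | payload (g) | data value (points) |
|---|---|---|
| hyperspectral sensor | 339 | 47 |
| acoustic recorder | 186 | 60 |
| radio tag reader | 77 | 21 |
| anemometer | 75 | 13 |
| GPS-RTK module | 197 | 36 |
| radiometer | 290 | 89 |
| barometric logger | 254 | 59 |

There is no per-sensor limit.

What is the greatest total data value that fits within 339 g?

94

Ranking by ratio (data value/g): acoustic recorder 0.32, radiometer 0.31, radio tag reader 0.27, barometric logger 0.23.
Acoustic recorder + radio tag reader + anemometer uses 338 of the 339 g and totals 94.
No other feasible combination exceeds 94.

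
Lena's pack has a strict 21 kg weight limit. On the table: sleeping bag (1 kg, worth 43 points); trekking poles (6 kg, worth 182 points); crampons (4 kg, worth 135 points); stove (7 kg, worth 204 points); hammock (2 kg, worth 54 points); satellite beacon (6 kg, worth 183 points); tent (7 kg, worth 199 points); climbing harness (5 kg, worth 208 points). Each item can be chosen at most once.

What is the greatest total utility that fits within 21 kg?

Density check — sleeping bag 43.00, climbing harness 41.60, crampons 33.75 are the best per kg.
Greedy by ratio would take sleeping bag + crampons + hammock + satellite beacon + climbing harness: 18 kg used, total 623.
Replace sleeping bag and hammock with trekking poles: the trade gains 85 net, giving 708 at 21 kg.
Runner-up sleeping bag + stove + hammock + satellite beacon + climbing harness tops out at 692.

708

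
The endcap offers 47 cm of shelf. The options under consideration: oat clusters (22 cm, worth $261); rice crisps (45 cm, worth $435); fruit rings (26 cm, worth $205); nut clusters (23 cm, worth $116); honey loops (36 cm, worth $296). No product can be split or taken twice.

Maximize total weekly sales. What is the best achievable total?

A density-first pass picks oat clusters + nut clusters — 377 at 45 cm.
Replace oat clusters and nut clusters with rice crisps: the trade gains 58 net, giving 435 at 45 cm.
That's the maximum — no swap from here does better than 435.

435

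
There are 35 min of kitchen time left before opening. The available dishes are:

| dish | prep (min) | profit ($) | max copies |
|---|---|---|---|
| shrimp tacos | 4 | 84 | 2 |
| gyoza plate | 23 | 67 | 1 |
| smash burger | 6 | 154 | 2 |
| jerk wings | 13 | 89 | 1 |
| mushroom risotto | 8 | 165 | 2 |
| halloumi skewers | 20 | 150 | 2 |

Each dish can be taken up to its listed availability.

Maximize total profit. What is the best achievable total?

722

Filling by ratio: 2×shrimp tacos + 2×smash burger + mushroom risotto for 641, with 7 min left unused.
The 4 min tied up in shrimp tacos is better spent on mushroom risotto — total rises to 722 (32 min).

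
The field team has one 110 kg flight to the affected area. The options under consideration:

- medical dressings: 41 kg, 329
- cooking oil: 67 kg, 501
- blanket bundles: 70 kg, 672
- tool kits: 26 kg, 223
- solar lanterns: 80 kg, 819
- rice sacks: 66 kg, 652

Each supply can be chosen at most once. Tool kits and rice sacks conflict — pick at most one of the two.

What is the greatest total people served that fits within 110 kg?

Taking tool kits + solar lanterns: 106 kg used, 1042 in people served.
Nothing else feasible within 110 kg beats 1042.

1042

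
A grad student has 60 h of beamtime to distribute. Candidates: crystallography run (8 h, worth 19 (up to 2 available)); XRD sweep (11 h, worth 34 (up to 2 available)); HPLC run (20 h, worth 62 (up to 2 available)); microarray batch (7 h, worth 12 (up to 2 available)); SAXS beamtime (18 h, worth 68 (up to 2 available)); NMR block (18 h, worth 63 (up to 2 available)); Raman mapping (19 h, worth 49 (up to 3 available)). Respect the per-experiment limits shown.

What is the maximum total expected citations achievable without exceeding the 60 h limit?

Greedy by ratio would take 2×SAXS beamtime + NMR block: 54 h used, total 199.
The 18 h tied up in NMR block is better spent on 2×XRD sweep — total rises to 204 (58 h).
No other feasible combination exceeds 204.

204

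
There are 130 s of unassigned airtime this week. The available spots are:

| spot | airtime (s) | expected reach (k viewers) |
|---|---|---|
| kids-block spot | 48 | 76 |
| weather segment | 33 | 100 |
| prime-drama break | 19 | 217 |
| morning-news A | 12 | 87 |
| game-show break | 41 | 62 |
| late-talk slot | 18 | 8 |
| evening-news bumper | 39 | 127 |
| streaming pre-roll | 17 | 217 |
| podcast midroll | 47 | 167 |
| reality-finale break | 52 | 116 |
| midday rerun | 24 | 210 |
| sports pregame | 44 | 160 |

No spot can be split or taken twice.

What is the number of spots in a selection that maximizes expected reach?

5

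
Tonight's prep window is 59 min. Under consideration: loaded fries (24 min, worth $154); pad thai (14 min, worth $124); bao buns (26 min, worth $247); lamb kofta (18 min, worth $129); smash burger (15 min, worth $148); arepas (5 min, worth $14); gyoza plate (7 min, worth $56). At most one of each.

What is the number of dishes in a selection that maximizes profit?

3

Optimal total is 524.
For example bao buns + lamb kofta + smash burger achieves it, using 59 min.
All optima have 3 dishes.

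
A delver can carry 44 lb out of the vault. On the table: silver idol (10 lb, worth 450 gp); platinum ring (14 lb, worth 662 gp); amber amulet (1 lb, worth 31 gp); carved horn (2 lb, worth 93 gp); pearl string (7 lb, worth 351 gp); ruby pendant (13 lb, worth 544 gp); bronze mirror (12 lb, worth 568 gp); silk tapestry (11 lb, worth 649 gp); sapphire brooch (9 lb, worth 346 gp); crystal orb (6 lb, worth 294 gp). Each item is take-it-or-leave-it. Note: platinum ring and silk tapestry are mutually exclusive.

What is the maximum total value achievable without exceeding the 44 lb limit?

2148

Density check — silk tapestry 59.00, pearl string 50.14, crystal orb 49.00 are the best per lb.
A density-first pass picks amber amulet + carved horn + pearl string + bronze mirror + silk tapestry + crystal orb — 1986 at 39 lb.
The 8 lb tied up in amber amulet and pearl string is better spent on ruby pendant — total rises to 2148 (44 lb).
Nothing else feasible within 44 lb beats 2148.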